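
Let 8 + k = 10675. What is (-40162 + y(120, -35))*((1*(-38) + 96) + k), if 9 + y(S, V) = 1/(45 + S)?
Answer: -430833910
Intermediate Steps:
k = 10667 (k = -8 + 10675 = 10667)
y(S, V) = -9 + 1/(45 + S)
(-40162 + y(120, -35))*((1*(-38) + 96) + k) = (-40162 + (-404 - 9*120)/(45 + 120))*((1*(-38) + 96) + 10667) = (-40162 + (-404 - 1080)/165)*((-38 + 96) + 10667) = (-40162 + (1/165)*(-1484))*(58 + 10667) = (-40162 - 1484/165)*10725 = -6628214/165*10725 = -430833910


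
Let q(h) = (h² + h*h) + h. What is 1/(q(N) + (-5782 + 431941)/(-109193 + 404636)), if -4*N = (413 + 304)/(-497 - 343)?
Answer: 20589094400/35967223947 ≈ 0.57244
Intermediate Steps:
N = 239/1120 (N = -(413 + 304)/(4*(-497 - 343)) = -717/(4*(-840)) = -717*(-1)/(4*840) = -¼*(-239/280) = 239/1120 ≈ 0.21339)
q(h) = h + 2*h² (q(h) = (h² + h²) + h = 2*h² + h = h + 2*h²)
1/(q(N) + (-5782 + 431941)/(-109193 + 404636)) = 1/(239*(1 + 2*(239/1120))/1120 + (-5782 + 431941)/(-109193 + 404636)) = 1/(239*(1 + 239/560)/1120 + 426159/295443) = 1/((239/1120)*(799/560) + 426159*(1/295443)) = 1/(190961/627200 + 47351/32827) = 1/(35967223947/20589094400) = 20589094400/35967223947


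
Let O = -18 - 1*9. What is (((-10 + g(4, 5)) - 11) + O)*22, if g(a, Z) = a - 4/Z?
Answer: -4928/5 ≈ -985.60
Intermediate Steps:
O = -27 (O = -18 - 9 = -27)
(((-10 + g(4, 5)) - 11) + O)*22 = (((-10 + (4 - 4/5)) - 11) - 27)*22 = (((-10 + 16/5) - 11) - 27)*22 = ((-34/5 - 11) - 27)*22 = (-89/5 - 27)*22 = -224/5*22 = -4928/5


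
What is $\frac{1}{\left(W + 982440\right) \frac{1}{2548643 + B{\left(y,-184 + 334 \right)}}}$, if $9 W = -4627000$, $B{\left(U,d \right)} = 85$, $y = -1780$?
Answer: $\frac{2867319}{526870} \approx 5.4422$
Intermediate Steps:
$W = - \frac{4627000}{9}$ ($W = \frac{1}{9} \left(-4627000\right) = - \frac{4627000}{9} \approx -5.1411 \cdot 10^{5}$)
$\frac{1}{\left(W + 982440\right) \frac{1}{2548643 + B{\left(y,-184 + 334 \right)}}} = \frac{1}{\left(- \frac{4627000}{9} + 982440\right) \frac{1}{2548643 + 85}} = \frac{1}{\frac{4214960}{9} \cdot \frac{1}{2548728}} = \frac{1}{\frac{526870}{2867319}} = \frac{2867319}{526870}$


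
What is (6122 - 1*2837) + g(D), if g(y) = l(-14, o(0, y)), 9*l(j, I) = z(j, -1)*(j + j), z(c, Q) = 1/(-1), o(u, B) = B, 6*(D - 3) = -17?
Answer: 29593/9 ≈ 3288.1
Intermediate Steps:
D = 1/6 (D = 3 + (1/6)*(-17) = 3 - 17/6 = 1/6 ≈ 0.16667)
z(c, Q) = -1
l(j, I) = -2*j/9 (l(j, I) = (-(j + j))/9 = (-2*j)/9 = -2*j/9)
g(y) = 28/9 (g(y) = -2/9*(-14) = 28/9)
(6122 - 1*2837) + g(D) = (6122 - 1*2837) + 28/9 = (6122 - 2837) + 28/9 = 3285 + 28/9 = 29593/9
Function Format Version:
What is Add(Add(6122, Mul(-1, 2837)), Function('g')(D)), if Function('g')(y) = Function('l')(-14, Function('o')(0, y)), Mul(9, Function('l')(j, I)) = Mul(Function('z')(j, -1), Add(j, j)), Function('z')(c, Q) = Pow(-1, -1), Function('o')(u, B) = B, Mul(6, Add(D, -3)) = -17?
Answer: Rational(29593, 9) ≈ 3288.1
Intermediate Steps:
D = Rational(1, 6) (D = Add(3, Mul(Rational(1, 6), -17)) = Add(3, Rational(-17, 6)) = Rational(1, 6) ≈ 0.16667)
Function('z')(c, Q) = -1
Function('l')(j, I) = Mul(Rational(-2, 9), j) (Function('l')(j, I) = Mul(Rational(1, 9), Mul(-1, Add(j, j))) = Mul(Rational(1, 9), Mul(-1, Mul(2, j))) = Mul(Rational(1, 9), Mul(-2, j)) = Mul(Rational(-2, 9), j))
Function('g')(y) = Rational(28, 9) (Function('g')(y) = Mul(Rational(-2, 9), -14) = Rational(28, 9))
Add(Add(6122, Mul(-1, 2837)), Function('g')(D)) = Add(Add(6122, Mul(-1, 2837)), Rational(28, 9)) = Add(Add(6122, -2837), Rational(28, 9)) = Add(3285, Rational(28, 9)) = Rational(29593, 9)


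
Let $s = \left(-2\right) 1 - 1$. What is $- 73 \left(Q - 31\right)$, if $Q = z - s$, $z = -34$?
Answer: $4526$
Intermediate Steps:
$s = -3$ ($s = -2 - 1 = -3$)
$Q = -31$ ($Q = -34 - -3 = -34 + 3 = -31$)
$- 73 \left(Q - 31\right) = - 73 \left(-31 - 31\right) = \left(-73\right) \left(-62\right) = 4526$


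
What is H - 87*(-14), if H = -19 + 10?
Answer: 1209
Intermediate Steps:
H = -9
H - 87*(-14) = -9 - 87*(-14) = -9 + 1218 = 1209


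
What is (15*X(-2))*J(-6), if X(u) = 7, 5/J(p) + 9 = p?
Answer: -35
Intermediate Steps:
J(p) = 5/(-9 + p)
(15*X(-2))*J(-6) = (15*7)*(5/(-9 - 6)) = 105*(5/(-15)) = 105*(5*(-1/15)) = 105*(-⅓) = -35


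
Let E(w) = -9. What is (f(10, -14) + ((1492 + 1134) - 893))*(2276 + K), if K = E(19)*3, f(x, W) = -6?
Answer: 3884023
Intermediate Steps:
K = -27 (K = -9*3 = -27)
(f(10, -14) + ((1492 + 1134) - 893))*(2276 + K) = (-6 + ((1492 + 1134) - 893))*(2276 - 27) = (-6 + (2626 - 893))*2249 = (-6 + 1733)*2249 = 1727*2249 = 3884023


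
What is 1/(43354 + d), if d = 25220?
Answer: 1/68574 ≈ 1.4583e-5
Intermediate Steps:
1/(43354 + d) = 1/(43354 + 25220) = 1/68574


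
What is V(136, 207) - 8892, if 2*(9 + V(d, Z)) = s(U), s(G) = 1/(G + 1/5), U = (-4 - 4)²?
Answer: -5714437/642 ≈ -8901.0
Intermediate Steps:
U = 64 (U = (-8)² = 64)
s(G) = 1/(⅕ + G) (s(G) = 1/(G + ⅕) = 1/(⅕ + G))
V(d, Z) = -5773/642 (V(d, Z) = -9 + (5/(1 + 5*64))/2 = -9 + (5/(1 + 320))/2 = -9 + (5/321)/2 = -9 + (5*(1/321))/2 = -9 + (½)*(5/321) = -9 + 5/642 = -5773/642)
V(136, 207) - 8892 = -5773/642 - 8892 = -5714437/642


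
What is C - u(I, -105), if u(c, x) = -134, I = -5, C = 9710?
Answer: 9844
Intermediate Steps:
C - u(I, -105) = 9710 - 1*(-134) = 9710 + 134 = 9844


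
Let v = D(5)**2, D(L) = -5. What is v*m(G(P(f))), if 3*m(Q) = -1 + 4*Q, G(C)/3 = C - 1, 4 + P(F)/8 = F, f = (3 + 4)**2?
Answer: 107675/3 ≈ 35892.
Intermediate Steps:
f = 49 (f = 7**2 = 49)
P(F) = -32 + 8*F
G(C) = -3 + 3*C (G(C) = 3*(C - 1) = 3*(-1 + C) = -3 + 3*C)
m(Q) = -1/3 + 4*Q/3 (m(Q) = (-1 + 4*Q)/3 = -1/3 + 4*Q/3)
v = 25 (v = (-5)**2 = 25)
v*m(G(P(f))) = 25*(-1/3 + 4*(-3 + 3*(-32 + 8*49))/3) = 25*(-1/3 + 4*(-3 + 3*(-32 + 392))/3) = 25*(-1/3 + 4*(-3 + 3*360)/3) = 25*(-1/3 + 4*(-3 + 1080)/3) = 25*(-1/3 + (4/3)*1077) = 25*(-1/3 + 1436) = 25*(4307/3) = 107675/3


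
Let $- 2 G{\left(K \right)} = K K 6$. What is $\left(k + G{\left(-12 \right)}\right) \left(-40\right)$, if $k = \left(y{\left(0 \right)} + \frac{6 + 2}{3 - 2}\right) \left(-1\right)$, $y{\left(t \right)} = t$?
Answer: $17600$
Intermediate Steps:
$k = -8$ ($k = \left(0 + \frac{6 + 2}{3 - 2}\right) \left(-1\right) = \left(0 + \frac{8}{1}\right) \left(-1\right) = \left(0 + 8 \cdot 1\right) \left(-1\right) = \left(0 + 8\right) \left(-1\right) = 8 \left(-1\right) = -8$)
$G{\left(K \right)} = - 3 K^{2}$ ($G{\left(K \right)} = - \frac{K K 6}{2} = - \frac{K^{2} \cdot 6}{2} = - \frac{6 K^{2}}{2} = - 3 K^{2}$)
$\left(k + G{\left(-12 \right)}\right) \left(-40\right) = \left(-8 - 3 \left(-12\right)^{2}\right) \left(-40\right) = \left(-8 - 432\right) \left(-40\right) = \left(-440\right) \left(-40\right) = 17600$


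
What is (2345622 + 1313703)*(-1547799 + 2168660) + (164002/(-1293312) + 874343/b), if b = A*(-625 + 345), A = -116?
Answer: 1491195953673298580329/656355840 ≈ 2.2719e+12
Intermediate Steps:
b = 32480 (b = -116*(-625 + 345) = -116*(-280) = 32480)
(2345622 + 1313703)*(-1547799 + 2168660) + (164002/(-1293312) + 874343/b) = (2345622 + 1313703)*(-1547799 + 2168660) + (164002/(-1293312) + 874343/32480) = 3659325*620861 + (164002*(-1/1293312) + 874343*(1/32480)) = 2271932178825 + (-82001/646656 + 874343/32480) = 2271932178825 + 17585492329/656355840 = 1491195953673298580329/656355840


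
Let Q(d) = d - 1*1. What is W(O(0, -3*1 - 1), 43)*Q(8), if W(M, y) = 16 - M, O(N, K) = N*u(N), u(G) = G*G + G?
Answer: 112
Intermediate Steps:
u(G) = G + G**2 (u(G) = G**2 + G = G + G**2)
O(N, K) = N**2*(1 + N) (O(N, K) = N*(N*(1 + N)) = N**2*(1 + N))
Q(d) = -1 + d (Q(d) = d - 1 = -1 + d)
W(O(0, -3*1 - 1), 43)*Q(8) = (16 - 0**2*(1 + 0))*(-1 + 8) = (16 - 0)*7 = (16 - 1*0)*7 = (16 + 0)*7 = 16*7 = 112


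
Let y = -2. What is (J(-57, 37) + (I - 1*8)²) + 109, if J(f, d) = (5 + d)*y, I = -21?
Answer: 866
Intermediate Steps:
J(f, d) = -10 - 2*d (J(f, d) = (5 + d)*(-2) = -10 - 2*d)
(J(-57, 37) + (I - 1*8)²) + 109 = ((-10 - 2*37) + (-21 - 1*8)²) + 109 = ((-10 - 74) + (-21 - 8)²) + 109 = (-84 + (-29)²) + 109 = (-84 + 841) + 109 = 757 + 109 = 866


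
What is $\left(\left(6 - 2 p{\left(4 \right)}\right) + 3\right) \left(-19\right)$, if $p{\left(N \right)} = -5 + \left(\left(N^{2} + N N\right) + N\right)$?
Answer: $1007$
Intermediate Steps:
$p{\left(N \right)} = -5 + N + 2 N^{2}$ ($p{\left(N \right)} = -5 + \left(\left(N^{2} + N^{2}\right) + N\right) = -5 + \left(2 N^{2} + N\right) = -5 + \left(N + 2 N^{2}\right) = -5 + N + 2 N^{2}$)
$\left(\left(6 - 2 p{\left(4 \right)}\right) + 3\right) \left(-19\right) = \left(\left(6 - 2 \left(-5 + 4 + 2 \cdot 4^{2}\right)\right) + 3\right) \left(-19\right) = \left(\left(6 - 2 \left(-5 + 4 + 2 \cdot 16\right)\right) + 3\right) \left(-19\right) = \left(\left(6 - 2 \left(-5 + 4 + 32\right)\right) + 3\right) \left(-19\right) = \left(\left(6 - 62\right) + 3\right) \left(-19\right) = \left(-56 + 3\right) \left(-19\right) = \left(-53\right) \left(-19\right) = 1007$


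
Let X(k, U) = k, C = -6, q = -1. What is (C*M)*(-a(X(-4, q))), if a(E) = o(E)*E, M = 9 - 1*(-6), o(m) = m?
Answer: 1440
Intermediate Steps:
M = 15 (M = 9 + 6 = 15)
a(E) = E² (a(E) = E*E = E²)
(C*M)*(-a(X(-4, q))) = (-6*15)*(-1*(-4)²) = -(-90)*16 = -90*(-16) = 1440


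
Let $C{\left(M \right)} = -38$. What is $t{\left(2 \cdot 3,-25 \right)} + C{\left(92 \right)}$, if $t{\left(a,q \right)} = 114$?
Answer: $76$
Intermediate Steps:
$t{\left(2 \cdot 3,-25 \right)} + C{\left(92 \right)} = 114 - 38 = 76$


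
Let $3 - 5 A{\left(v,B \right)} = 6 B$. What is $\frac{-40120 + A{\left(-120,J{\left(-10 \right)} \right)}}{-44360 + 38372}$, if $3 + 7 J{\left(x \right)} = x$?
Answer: $\frac{1404101}{209580} \approx 6.6996$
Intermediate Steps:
$J{\left(x \right)} = - \frac{3}{7} + \frac{x}{7}$
$A{\left(v,B \right)} = \frac{3}{5} - \frac{6 B}{5}$
$\frac{-40120 + A{\left(-120,J{\left(-10 \right)} \right)}}{-44360 + 38372} = \frac{-40120 - \left(- \frac{3}{5} + \frac{6 \left(- \frac{3}{7} + \frac{1}{7} \left(-10\right)\right)}{5}\right)}{-44360 + 38372} = \frac{-40120 - \left(- \frac{3}{5} + \frac{6 \left(- \frac{3}{7} - \frac{10}{7}\right)}{5}\right)}{-5988} = \left(-40120 + \left(\frac{3}{5} - - \frac{78}{35}\right)\right) \left(- \frac{1}{5988}\right) = \left(-40120 + \left(\frac{3}{5} + \frac{78}{35}\right)\right) \left(- \frac{1}{5988}\right) = \left(-40120 + \frac{99}{35}\right) \left(- \frac{1}{5988}\right) = \left(- \frac{1404101}{35}\right) \left(- \frac{1}{5988}\right) = \frac{1404101}{209580}$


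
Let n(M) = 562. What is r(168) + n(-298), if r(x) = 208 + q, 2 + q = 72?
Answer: 840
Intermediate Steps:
q = 70 (q = -2 + 72 = 70)
r(x) = 278 (r(x) = 208 + 70 = 278)
r(168) + n(-298) = 278 + 562 = 840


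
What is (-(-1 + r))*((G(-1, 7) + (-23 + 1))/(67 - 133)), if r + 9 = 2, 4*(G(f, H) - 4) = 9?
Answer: 21/11 ≈ 1.9091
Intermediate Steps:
G(f, H) = 25/4 (G(f, H) = 4 + (¼)*9 = 4 + 9/4 = 25/4)
r = -7 (r = -9 + 2 = -7)
(-(-1 + r))*((G(-1, 7) + (-23 + 1))/(67 - 133)) = (-(-1 - 7))*((25/4 + (-23 + 1))/(67 - 133)) = (-1*(-8))*((25/4 - 22)/(-66)) = 8*(-63/4*(-1/66)) = 8*(21/88) = 21/11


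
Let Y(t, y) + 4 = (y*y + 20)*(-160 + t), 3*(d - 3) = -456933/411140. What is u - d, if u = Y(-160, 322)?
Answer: -13643798744869/411140 ≈ -3.3185e+7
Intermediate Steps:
d = 1081109/411140 (d = 3 + (-456933/411140)/3 = 3 + (-456933*1/411140)/3 = 3 + (1/3)*(-456933/411140) = 3 - 152311/411140 = 1081109/411140 ≈ 2.6295)
Y(t, y) = -4 + (-160 + t)*(20 + y**2) (Y(t, y) = -4 + (y*y + 20)*(-160 + t) = -4 + (y**2 + 20)*(-160 + t) = -4 + (20 + y**2)*(-160 + t) = -4 + (-160 + t)*(20 + y**2))
u = -33185284 (u = -3204 - 160*322**2 + 20*(-160) - 160*322**2 = -3204 - 160*103684 - 3200 - 160*103684 = -3204 - 16589440 - 3200 - 16589440 = -33185284)
u - d = -33185284 - 1*1081109/411140 = -33185284 - 1081109/411140 = -13643798744869/411140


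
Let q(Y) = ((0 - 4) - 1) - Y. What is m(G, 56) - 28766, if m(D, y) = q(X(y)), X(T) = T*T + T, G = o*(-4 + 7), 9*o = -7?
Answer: -31963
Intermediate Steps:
o = -7/9 (o = (1/9)*(-7) = -7/9 ≈ -0.77778)
G = -7/3 (G = -7*(-4 + 7)/9 = -7/9*3 = -7/3 ≈ -2.3333)
X(T) = T + T**2 (X(T) = T**2 + T = T + T**2)
q(Y) = -5 - Y (q(Y) = (-4 - 1) - Y = -5 - Y)
m(D, y) = -5 - y*(1 + y)
m(G, 56) - 28766 = (-5 - 1*56*(1 + 56)) - 28766 = (-5 - 1*56*57) - 28766 = (-5 - 3192) - 28766 = -3197 - 28766 = -31963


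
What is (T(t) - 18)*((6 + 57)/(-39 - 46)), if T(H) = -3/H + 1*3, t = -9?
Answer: 924/85 ≈ 10.871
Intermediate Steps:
T(H) = 3 - 3/H (T(H) = -3/H + 3 = 3 - 3/H)
(T(t) - 18)*((6 + 57)/(-39 - 46)) = ((3 - 3/(-9)) - 18)*((6 + 57)/(-39 - 46)) = ((3 - 3*(-⅑)) - 18)*(63/(-85)) = ((3 + ⅓) - 18)*(63*(-1/85)) = (10/3 - 18)*(-63/85) = -44/3*(-63/85) = 924/85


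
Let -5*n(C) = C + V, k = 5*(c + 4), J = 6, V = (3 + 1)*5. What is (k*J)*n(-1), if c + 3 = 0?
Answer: -114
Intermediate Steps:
c = -3 (c = -3 + 0 = -3)
V = 20 (V = 4*5 = 20)
k = 5 (k = 5*(-3 + 4) = 5*1 = 5)
n(C) = -4 - C/5 (n(C) = -(C + 20)/5 = -(20 + C)/5 = -4 - C/5)
(k*J)*n(-1) = (5*6)*(-4 - ⅕*(-1)) = 30*(-4 + ⅕) = 30*(-19/5) = -114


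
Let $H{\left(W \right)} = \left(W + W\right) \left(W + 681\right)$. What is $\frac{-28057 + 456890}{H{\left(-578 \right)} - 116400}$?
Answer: $- \frac{428833}{235468} \approx -1.8212$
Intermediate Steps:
$H{\left(W \right)} = 2 W \left(681 + W\right)$
$\frac{-28057 + 456890}{H{\left(-578 \right)} - 116400} = \frac{-28057 + 456890}{2 \left(-578\right) \left(681 - 578\right) - 116400} = \frac{428833}{2 \left(-578\right) 103 - 116400} = \frac{428833}{-119068 - 116400} = \frac{428833}{-235468} = 428833 \left(- \frac{1}{235468}\right) = - \frac{428833}{235468}$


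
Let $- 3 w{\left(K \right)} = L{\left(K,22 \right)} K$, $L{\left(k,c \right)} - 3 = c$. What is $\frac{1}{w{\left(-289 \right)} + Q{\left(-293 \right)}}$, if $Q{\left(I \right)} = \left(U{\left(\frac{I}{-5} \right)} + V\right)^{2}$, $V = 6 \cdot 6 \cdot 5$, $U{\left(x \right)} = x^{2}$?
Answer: $\frac{1875}{24493341028} \approx 7.6551 \cdot 10^{-8}$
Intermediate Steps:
$L{\left(k,c \right)} = 3 + c$
$V = 180$ ($V = 36 \cdot 5 = 180$)
$w{\left(K \right)} = - \frac{25 K}{3}$ ($w{\left(K \right)} = - \frac{\left(3 + 22\right) K}{3} = - \frac{25 K}{3}$)
$Q{\left(I \right)} = \left(180 + \frac{I^{2}}{25}\right)^{2}$ ($Q{\left(I \right)} = \left(\left(\frac{I}{-5}\right)^{2} + 180\right)^{2} = \left(\left(I \left(- \frac{1}{5}\right)\right)^{2} + 180\right)^{2} = \left(\left(- \frac{I}{5}\right)^{2} + 180\right)^{2} = \left(\frac{I^{2}}{25} + 180\right)^{2} = \left(180 + \frac{I^{2}}{25}\right)^{2}$)
$\frac{1}{w{\left(-289 \right)} + Q{\left(-293 \right)}} = \frac{1}{\left(- \frac{25}{3}\right) \left(-289\right) + \frac{\left(4500 + \left(-293\right)^{2}\right)^{2}}{625}} = \frac{1}{\frac{7225}{3} + \frac{\left(4500 + 85849\right)^{2}}{625}} = \frac{1}{\frac{7225}{3} + \frac{90349^{2}}{625}} = \frac{1}{\frac{7225}{3} + \frac{1}{625} \cdot 8162941801} = \frac{1}{\frac{7225}{3} + \frac{8162941801}{625}} = \frac{1}{\frac{24493341028}{1875}} = \frac{1875}{24493341028}$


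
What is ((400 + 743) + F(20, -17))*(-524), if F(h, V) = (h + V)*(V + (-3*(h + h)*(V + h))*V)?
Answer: -10192848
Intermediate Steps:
F(h, V) = (V + h)*(V - 6*V*h*(V + h)) (F(h, V) = (V + h)*(V + (-3*2*h*(V + h))*V) = (V + h)*(V + (-6*h*(V + h))*V) = (V + h)*(V - 6*V*h*(V + h)))
((400 + 743) + F(20, -17))*(-524) = ((400 + 743) - 17*(-17 + 20 - 6*20**3 - 12*(-17)*20**2 - 6*20*(-17)**2))*(-524) = (1143 - 17*(-17 + 20 - 6*8000 - 12*(-17)*400 - 6*20*289))*(-524) = (1143 - 17*(-17 + 20 - 48000 + 81600 - 34680))*(-524) = (1143 - 17*(-1077))*(-524) = (1143 + 18309)*(-524) = 19452*(-524) = -10192848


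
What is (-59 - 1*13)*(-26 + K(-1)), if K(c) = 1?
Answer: 1800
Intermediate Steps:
(-59 - 1*13)*(-26 + K(-1)) = (-59 - 1*13)*(-26 + 1) = (-59 - 13)*(-25) = -72*(-25) = 1800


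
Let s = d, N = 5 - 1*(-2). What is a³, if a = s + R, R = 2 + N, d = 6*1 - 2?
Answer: 2197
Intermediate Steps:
N = 7 (N = 5 + 2 = 7)
d = 4 (d = 6 - 2 = 4)
s = 4
R = 9 (R = 2 + 7 = 9)
a = 13 (a = 4 + 9 = 13)
a³ = 13³ = 2197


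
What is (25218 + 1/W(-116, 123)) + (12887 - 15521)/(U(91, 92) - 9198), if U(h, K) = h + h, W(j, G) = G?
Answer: 13983144011/554484 ≈ 25218.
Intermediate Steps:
U(h, K) = 2*h
(25218 + 1/W(-116, 123)) + (12887 - 15521)/(U(91, 92) - 9198) = (25218 + 1/123) + (12887 - 15521)/(2*91 - 9198) = (25218 + 1/123) - 2634/(182 - 9198) = 3101815/123 - 2634/(-9016) = 3101815/123 - 2634*(-1/9016) = 3101815/123 + 1317/4508 = 13983144011/554484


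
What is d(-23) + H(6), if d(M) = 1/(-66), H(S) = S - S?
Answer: -1/66 ≈ -0.015152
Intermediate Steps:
H(S) = 0
d(M) = -1/66
d(-23) + H(6) = -1/66 + 0 = -1/66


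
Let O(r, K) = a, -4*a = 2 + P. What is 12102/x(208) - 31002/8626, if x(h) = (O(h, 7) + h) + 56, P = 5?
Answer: 192523155/4524337 ≈ 42.553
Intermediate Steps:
a = -7/4 (a = -(2 + 5)/4 = -1/4*7 = -7/4 ≈ -1.7500)
O(r, K) = -7/4
x(h) = 217/4 + h (x(h) = (-7/4 + h) + 56 = 217/4 + h)
12102/x(208) - 31002/8626 = 12102/(217/4 + 208) - 31002/8626 = 12102/(1049/4) - 31002*1/8626 = 12102*(4/1049) - 15501/4313 = 48408/1049 - 15501/4313 = 192523155/4524337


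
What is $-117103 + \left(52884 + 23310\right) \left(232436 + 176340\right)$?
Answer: $31146161441$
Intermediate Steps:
$-117103 + \left(52884 + 23310\right) \left(232436 + 176340\right) = -117103 + 76194 \cdot 408776 = -117103 + 31146278544 = 31146161441$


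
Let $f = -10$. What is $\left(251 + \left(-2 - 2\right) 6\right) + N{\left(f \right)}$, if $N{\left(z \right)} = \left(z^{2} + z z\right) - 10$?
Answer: $417$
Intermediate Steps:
$N{\left(z \right)} = -10 + 2 z^{2}$ ($N{\left(z \right)} = \left(z^{2} + z^{2}\right) - 10 = 2 z^{2} - 10 = -10 + 2 z^{2}$)
$\left(251 + \left(-2 - 2\right) 6\right) + N{\left(f \right)} = \left(251 + \left(-2 - 2\right) 6\right) - \left(10 - 2 \left(-10\right)^{2}\right) = \left(251 - 24\right) + \left(-10 + 2 \cdot 100\right) = \left(251 - 24\right) + \left(-10 + 200\right) = 227 + 190 = 417$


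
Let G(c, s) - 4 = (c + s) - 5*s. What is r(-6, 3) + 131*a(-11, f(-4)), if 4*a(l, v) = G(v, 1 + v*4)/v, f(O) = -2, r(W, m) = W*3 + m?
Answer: -2025/4 ≈ -506.25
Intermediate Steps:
r(W, m) = m + 3*W (r(W, m) = 3*W + m = m + 3*W)
G(c, s) = 4 + c - 4*s (G(c, s) = 4 + ((c + s) - 5*s) = 4 + (c - 4*s) = 4 + c - 4*s)
a(l, v) = -15/4 (a(l, v) = ((4 + v - 4*(1 + v*4))/v)/4 = ((4 + v - 4*(1 + 4*v))/v)/4 = ((4 + v + (-4 - 16*v))/v)/4 = ((-15*v)/v)/4 = (¼)*(-15) = -15/4)
r(-6, 3) + 131*a(-11, f(-4)) = (3 + 3*(-6)) + 131*(-15/4) = (3 - 18) - 1965/4 = -15 - 1965/4 = -2025/4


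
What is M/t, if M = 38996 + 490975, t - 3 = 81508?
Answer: 529971/81511 ≈ 6.5018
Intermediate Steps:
t = 81511 (t = 3 + 81508 = 81511)
M = 529971
M/t = 529971/81511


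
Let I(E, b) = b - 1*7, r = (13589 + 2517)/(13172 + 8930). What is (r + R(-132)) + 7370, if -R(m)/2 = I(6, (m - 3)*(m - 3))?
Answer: -321200313/11051 ≈ -29065.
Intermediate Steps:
r = 8053/11051 (r = 16106/22102 = 16106*(1/22102) = 8053/11051 ≈ 0.72871)
I(E, b) = -7 + b (I(E, b) = b - 7 = -7 + b)
R(m) = 14 - 2*(-3 + m)**2 (R(m) = -2*(-7 + (m - 3)*(m - 3)) = -2*(-7 + (-3 + m)*(-3 + m)) = -2*(-7 + (-3 + m)**2) = 14 - 2*(-3 + m)**2)
(r + R(-132)) + 7370 = (8053/11051 + (14 - 2*(-3 - 132)**2)) + 7370 = (8053/11051 + (14 - 2*(-135)**2)) + 7370 = (8053/11051 + (14 - 2*18225)) + 7370 = (8053/11051 + (14 - 36450)) + 7370 = (8053/11051 - 36436) + 7370 = -402646183/11051 + 7370 = -321200313/11051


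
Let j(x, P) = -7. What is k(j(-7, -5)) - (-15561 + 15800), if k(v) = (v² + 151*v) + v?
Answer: -1254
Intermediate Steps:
k(v) = v² + 152*v
k(j(-7, -5)) - (-15561 + 15800) = -7*(152 - 7) - (-15561 + 15800) = -7*145 - 1*239 = -1015 - 239 = -1254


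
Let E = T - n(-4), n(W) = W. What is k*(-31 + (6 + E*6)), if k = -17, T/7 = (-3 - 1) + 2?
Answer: 1445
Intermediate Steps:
T = -14 (T = 7*((-3 - 1) + 2) = 7*(-4 + 2) = 7*(-2) = -14)
E = -10 (E = -14 - 1*(-4) = -14 + 4 = -10)
k*(-31 + (6 + E*6)) = -17*(-31 + (6 - 10*6)) = -17*(-31 + (6 - 60)) = -17*(-31 - 54) = -17*(-85) = 1445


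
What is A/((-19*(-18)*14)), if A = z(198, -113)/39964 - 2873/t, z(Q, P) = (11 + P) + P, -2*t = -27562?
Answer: -5608547/125569605552 ≈ -4.4665e-5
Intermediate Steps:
t = 13781 (t = -1/2*(-27562) = 13781)
z(Q, P) = 11 + 2*P
A = -117779487/550743884 (A = (11 + 2*(-113))/39964 - 2873/13781 = (11 - 226)*(1/39964) - 2873*1/13781 = -215*1/39964 - 2873/13781 = -215/39964 - 2873/13781 = -117779487/550743884 ≈ -0.21386)
A/((-19*(-18)*14)) = -117779487/(550743884*(-19*(-18)*14)) = -117779487/(550743884*(342*14)) = -117779487/550743884/4788 = -117779487/550743884*1/4788 = -5608547/125569605552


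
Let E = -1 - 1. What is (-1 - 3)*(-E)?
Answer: -8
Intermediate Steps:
E = -2
(-1 - 3)*(-E) = (-1 - 3)*(-1*(-2)) = -4*2 = -8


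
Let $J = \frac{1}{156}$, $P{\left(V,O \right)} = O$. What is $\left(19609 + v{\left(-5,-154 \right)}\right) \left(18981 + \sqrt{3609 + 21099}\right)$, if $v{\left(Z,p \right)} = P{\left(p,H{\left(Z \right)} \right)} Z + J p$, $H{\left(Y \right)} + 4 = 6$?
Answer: $\frac{9671736915}{26} + \frac{1528645 \sqrt{6177}}{39} \approx 3.7507 \cdot 10^{8}$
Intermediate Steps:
$H{\left(Y \right)} = 2$ ($H{\left(Y \right)} = -4 + 6 = 2$)
$J = \frac{1}{156} \approx 0.0064103$
$v{\left(Z,p \right)} = 2 Z + \frac{p}{156}$
$\left(19609 + v{\left(-5,-154 \right)}\right) \left(18981 + \sqrt{3609 + 21099}\right) = \left(19609 + \left(2 \left(-5\right) + \frac{1}{156} \left(-154\right)\right)\right) \left(18981 + \sqrt{3609 + 21099}\right) = \left(19609 - \frac{857}{78}\right) \left(18981 + \sqrt{24708}\right) = \left(19609 - \frac{857}{78}\right) \left(18981 + 2 \sqrt{6177}\right) = \frac{1528645 \left(18981 + 2 \sqrt{6177}\right)}{78} = \frac{9671736915}{26} + \frac{1528645 \sqrt{6177}}{39}$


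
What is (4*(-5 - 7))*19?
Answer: -912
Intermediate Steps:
(4*(-5 - 7))*19 = (4*(-12))*19 = -48*19 = -912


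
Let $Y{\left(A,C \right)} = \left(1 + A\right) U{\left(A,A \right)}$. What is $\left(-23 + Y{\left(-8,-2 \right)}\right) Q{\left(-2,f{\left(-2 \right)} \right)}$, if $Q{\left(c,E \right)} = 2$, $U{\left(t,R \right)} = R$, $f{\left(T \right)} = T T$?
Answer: $66$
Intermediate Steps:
$f{\left(T \right)} = T^{2}$
$Y{\left(A,C \right)} = A \left(1 + A\right)$ ($Y{\left(A,C \right)} = \left(1 + A\right) A = A \left(1 + A\right)$)
$\left(-23 + Y{\left(-8,-2 \right)}\right) Q{\left(-2,f{\left(-2 \right)} \right)} = \left(-23 - 8 \left(1 - 8\right)\right) 2 = \left(-23 - -56\right) 2 = \left(-23 + 56\right) 2 = 33 \cdot 2 = 66$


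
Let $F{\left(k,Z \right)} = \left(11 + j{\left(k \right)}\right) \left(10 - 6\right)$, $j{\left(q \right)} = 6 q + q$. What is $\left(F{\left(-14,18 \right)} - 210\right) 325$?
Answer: $-181350$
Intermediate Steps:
$j{\left(q \right)} = 7 q$
$F{\left(k,Z \right)} = 44 + 28 k$ ($F{\left(k,Z \right)} = \left(11 + 7 k\right) \left(10 - 6\right) = \left(11 + 7 k\right) 4 = 44 + 28 k$)
$\left(F{\left(-14,18 \right)} - 210\right) 325 = \left(\left(44 + 28 \left(-14\right)\right) - 210\right) 325 = \left(\left(44 - 392\right) - 210\right) 325 = \left(-348 - 210\right) 325 = \left(-558\right) 325 = -181350$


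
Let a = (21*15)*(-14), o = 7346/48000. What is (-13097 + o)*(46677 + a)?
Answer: -4428515443103/8000 ≈ -5.5356e+8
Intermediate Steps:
o = 3673/24000 (o = 7346*(1/48000) = 3673/24000 ≈ 0.15304)
a = -4410 (a = 315*(-14) = -4410)
(-13097 + o)*(46677 + a) = (-13097 + 3673/24000)*(46677 - 4410) = -314324327/24000*42267 = -4428515443103/8000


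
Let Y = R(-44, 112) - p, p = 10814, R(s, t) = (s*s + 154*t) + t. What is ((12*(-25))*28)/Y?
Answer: -4200/4241 ≈ -0.99033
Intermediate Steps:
R(s, t) = s**2 + 155*t (R(s, t) = (s**2 + 154*t) + t = s**2 + 155*t)
Y = 8482 (Y = ((-44)**2 + 155*112) - 1*10814 = (1936 + 17360) - 10814 = 19296 - 10814 = 8482)
((12*(-25))*28)/Y = ((12*(-25))*28)/8482 = -300*28*(1/8482) = -8400*1/8482 = -4200/4241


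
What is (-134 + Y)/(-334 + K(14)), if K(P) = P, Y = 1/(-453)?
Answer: 60703/144960 ≈ 0.41876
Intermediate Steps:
Y = -1/453 ≈ -0.0022075
(-134 + Y)/(-334 + K(14)) = (-134 - 1/453)/(-334 + 14) = -60703/453/(-320) = -60703/453*(-1/320) = 60703/144960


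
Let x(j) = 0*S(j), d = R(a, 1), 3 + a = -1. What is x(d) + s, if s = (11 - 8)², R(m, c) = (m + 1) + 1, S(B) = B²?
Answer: 9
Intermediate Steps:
a = -4 (a = -3 - 1 = -4)
R(m, c) = 2 + m (R(m, c) = (1 + m) + 1 = 2 + m)
d = -2 (d = 2 - 4 = -2)
x(j) = 0 (x(j) = 0*j² = 0)
s = 9 (s = 3² = 9)
x(d) + s = 0 + 9 = 9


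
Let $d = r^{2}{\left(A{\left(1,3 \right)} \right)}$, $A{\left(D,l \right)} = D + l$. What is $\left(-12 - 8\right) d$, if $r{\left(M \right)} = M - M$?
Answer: $0$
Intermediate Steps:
$r{\left(M \right)} = 0$
$d = 0$ ($d = 0^{2} = 0$)
$\left(-12 - 8\right) d = \left(-12 - 8\right) 0 = \left(-20\right) 0 = 0$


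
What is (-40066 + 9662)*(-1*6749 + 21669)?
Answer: -453627680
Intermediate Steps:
(-40066 + 9662)*(-1*6749 + 21669) = -30404*(-6749 + 21669) = -30404*14920 = -453627680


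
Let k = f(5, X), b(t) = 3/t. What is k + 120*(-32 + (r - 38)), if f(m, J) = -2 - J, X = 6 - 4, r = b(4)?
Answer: -8314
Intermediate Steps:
r = ¾ (r = 3/4 = 3*(¼) = ¾ ≈ 0.75000)
X = 2
k = -4 (k = -2 - 1*2 = -2 - 2 = -4)
k + 120*(-32 + (r - 38)) = -4 + 120*(-32 + (¾ - 38)) = -4 + 120*(-32 - 149/4) = -4 + 120*(-277/4) = -4 - 8310 = -8314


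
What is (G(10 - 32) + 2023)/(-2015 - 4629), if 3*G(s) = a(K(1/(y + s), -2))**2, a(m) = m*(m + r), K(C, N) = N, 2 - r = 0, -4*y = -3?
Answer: -2023/6644 ≈ -0.30449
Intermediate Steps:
y = 3/4 (y = -1/4*(-3) = 3/4 ≈ 0.75000)
r = 2 (r = 2 - 1*0 = 2 + 0 = 2)
a(m) = m*(2 + m) (a(m) = m*(m + 2) = m*(2 + m))
G(s) = 0 (G(s) = (-2*(2 - 2))**2/3 = (-2*0)**2/3 = (1/3)*0**2 = (1/3)*0 = 0)
(G(10 - 32) + 2023)/(-2015 - 4629) = (0 + 2023)/(-2015 - 4629) = 2023/(-6644) = 2023*(-1/6644) = -2023/6644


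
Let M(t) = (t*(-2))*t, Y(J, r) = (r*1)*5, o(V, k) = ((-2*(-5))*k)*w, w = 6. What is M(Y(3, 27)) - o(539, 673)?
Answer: -76830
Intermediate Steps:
o(V, k) = 60*k (o(V, k) = ((-2*(-5))*k)*6 = (10*k)*6 = 60*k)
Y(J, r) = 5*r (Y(J, r) = r*5 = 5*r)
M(t) = -2*t² (M(t) = (-2*t)*t = -2*t²)
M(Y(3, 27)) - o(539, 673) = -2*(5*27)² - 60*673 = -2*135² - 1*40380 = -2*18225 - 40380 = -36450 - 40380 = -76830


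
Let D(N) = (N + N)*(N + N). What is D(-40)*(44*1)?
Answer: 281600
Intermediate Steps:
D(N) = 4*N**2 (D(N) = (2*N)*(2*N) = 4*N**2)
D(-40)*(44*1) = (4*(-40)**2)*(44*1) = (4*1600)*44 = 6400*44 = 281600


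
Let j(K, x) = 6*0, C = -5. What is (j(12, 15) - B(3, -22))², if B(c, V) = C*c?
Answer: 225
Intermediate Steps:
j(K, x) = 0
B(c, V) = -5*c
(j(12, 15) - B(3, -22))² = (0 - (-5)*3)² = (0 - 1*(-15))² = (0 + 15)² = 15² = 225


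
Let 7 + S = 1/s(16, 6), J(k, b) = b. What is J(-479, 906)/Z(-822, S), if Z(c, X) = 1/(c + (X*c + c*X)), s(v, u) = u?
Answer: 9433272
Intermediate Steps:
S = -41/6 (S = -7 + 1/6 = -41/6 ≈ -6.8333)
Z(c, X) = 1/(c + 2*X*c) (Z(c, X) = 1/(c + (X*c + X*c)) = 1/(c + 2*X*c))
J(-479, 906)/Z(-822, S) = 906/((1/((-822)*(1 + 2*(-41/6))))) = 906/((-1/(822*(1 - 41/3)))) = 906/((-1/(822*(-38/3)))) = 906/((-1/822*(-3/38))) = 906/(1/10412) = 906*10412 = 9433272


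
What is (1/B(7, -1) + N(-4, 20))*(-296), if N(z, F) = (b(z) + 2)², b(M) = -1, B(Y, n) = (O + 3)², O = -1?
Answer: -370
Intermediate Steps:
B(Y, n) = 4 (B(Y, n) = (-1 + 3)² = 2² = 4)
N(z, F) = 1 (N(z, F) = (-1 + 2)² = 1² = 1)
(1/B(7, -1) + N(-4, 20))*(-296) = (1/4 + 1)*(-296) = (¼ + 1)*(-296) = (5/4)*(-296) = -370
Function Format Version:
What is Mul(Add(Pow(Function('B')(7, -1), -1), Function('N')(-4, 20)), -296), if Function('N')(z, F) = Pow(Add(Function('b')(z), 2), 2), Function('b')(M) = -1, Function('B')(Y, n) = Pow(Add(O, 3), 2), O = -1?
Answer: -370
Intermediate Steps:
Function('B')(Y, n) = 4 (Function('B')(Y, n) = Pow(Add(-1, 3), 2) = Pow(2, 2) = 4)
Function('N')(z, F) = 1 (Function('N')(z, F) = Pow(Add(-1, 2), 2) = Pow(1, 2) = 1)
Mul(Add(Pow(Function('B')(7, -1), -1), Function('N')(-4, 20)), -296) = Mul(Add(Pow(4, -1), 1), -296) = Mul(Add(Rational(1, 4), 1), -296) = Mul(Rational(5, 4), -296) = -370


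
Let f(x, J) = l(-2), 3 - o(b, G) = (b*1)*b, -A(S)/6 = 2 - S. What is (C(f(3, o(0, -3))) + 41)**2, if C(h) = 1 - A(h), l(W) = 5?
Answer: 576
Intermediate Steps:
A(S) = -12 + 6*S (A(S) = -6*(2 - S) = -12 + 6*S)
o(b, G) = 3 - b**2 (o(b, G) = 3 - b*1*b = 3 - b*b = 3 - b**2)
f(x, J) = 5
C(h) = 13 - 6*h (C(h) = 1 - (-12 + 6*h) = 1 + (12 - 6*h) = 13 - 6*h)
(C(f(3, o(0, -3))) + 41)**2 = ((13 - 6*5) + 41)**2 = ((13 - 30) + 41)**2 = (-17 + 41)**2 = 24**2 = 576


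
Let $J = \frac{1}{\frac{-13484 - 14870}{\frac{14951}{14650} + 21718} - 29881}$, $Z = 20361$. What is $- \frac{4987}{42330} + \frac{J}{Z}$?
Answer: $- \frac{321817150880490535849}{2731606137302508641010} \approx -0.11781$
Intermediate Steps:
$J = - \frac{318183651}{9508061061631}$ ($J = \frac{1}{- \frac{28354}{14951 \cdot \frac{1}{14650} + 21718} - 29881} = \frac{1}{- \frac{28354}{\frac{14951}{14650} + 21718} - 29881} = \frac{1}{- \frac{28354}{\frac{318183651}{14650}} - 29881} = \frac{1}{\left(-28354\right) \frac{14650}{318183651} - 29881} = \frac{1}{- \frac{415386100}{318183651} - 29881} = \frac{1}{- \frac{9508061061631}{318183651}} = - \frac{318183651}{9508061061631} \approx -3.3465 \cdot 10^{-5}$)
$- \frac{4987}{42330} + \frac{J}{Z} = - \frac{4987}{42330} - \frac{318183651}{9508061061631 \cdot 20361} = \left(-4987\right) \frac{1}{42330} - \frac{106061217}{64531210425289597} = - \frac{4987}{42330} - \frac{106061217}{64531210425289597} = - \frac{321817150880490535849}{2731606137302508641010}$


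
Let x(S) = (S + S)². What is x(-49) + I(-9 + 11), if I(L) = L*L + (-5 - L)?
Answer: 9601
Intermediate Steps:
x(S) = 4*S² (x(S) = (2*S)² = 4*S²)
I(L) = -5 + L² - L (I(L) = L² + (-5 - L) = -5 + L² - L)
x(-49) + I(-9 + 11) = 4*(-49)² + (-5 + (-9 + 11)² - (-9 + 11)) = 4*2401 + (-5 + 2² - 1*2) = 9604 + (-5 + 4 - 2) = 9604 - 3 = 9601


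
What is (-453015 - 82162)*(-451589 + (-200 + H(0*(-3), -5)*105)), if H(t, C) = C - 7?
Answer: 242461404673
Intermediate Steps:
H(t, C) = -7 + C
(-453015 - 82162)*(-451589 + (-200 + H(0*(-3), -5)*105)) = (-453015 - 82162)*(-451589 + (-200 + (-7 - 5)*105)) = -535177*(-451589 + (-200 - 12*105)) = -535177*(-451589 + (-200 - 1260)) = -535177*(-451589 - 1460) = -535177*(-453049) = 242461404673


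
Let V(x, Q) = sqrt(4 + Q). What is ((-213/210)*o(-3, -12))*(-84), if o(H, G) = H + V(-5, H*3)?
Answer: -1278/5 + 426*I*sqrt(5)/5 ≈ -255.6 + 190.51*I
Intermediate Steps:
o(H, G) = H + sqrt(4 + 3*H) (o(H, G) = H + sqrt(4 + H*3) = H + sqrt(4 + 3*H))
((-213/210)*o(-3, -12))*(-84) = ((-213/210)*(-3 + sqrt(4 + 3*(-3))))*(-84) = ((-213*1/210)*(-3 + sqrt(4 - 9)))*(-84) = -71*(-3 + sqrt(-5))/70*(-84) = -71*(-3 + I*sqrt(5))/70*(-84) = (213/70 - 71*I*sqrt(5)/70)*(-84) = -1278/5 + 426*I*sqrt(5)/5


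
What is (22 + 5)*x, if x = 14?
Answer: 378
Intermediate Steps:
(22 + 5)*x = (22 + 5)*14 = 27*14 = 378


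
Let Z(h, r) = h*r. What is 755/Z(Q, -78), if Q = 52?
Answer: -755/4056 ≈ -0.18614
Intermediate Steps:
755/Z(Q, -78) = 755/((52*(-78))) = 755/(-4056) = 755*(-1/4056) = -755/4056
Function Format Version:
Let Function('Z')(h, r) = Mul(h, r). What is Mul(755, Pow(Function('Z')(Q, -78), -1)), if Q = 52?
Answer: Rational(-755, 4056) ≈ -0.18614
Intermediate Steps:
Mul(755, Pow(Function('Z')(Q, -78), -1)) = Mul(755, Pow(Mul(52, -78), -1)) = Mul(755, Pow(-4056, -1)) = Mul(755, Rational(-1, 4056)) = Rational(-755, 4056)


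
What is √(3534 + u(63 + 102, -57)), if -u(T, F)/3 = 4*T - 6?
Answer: 2*√393 ≈ 39.648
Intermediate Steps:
u(T, F) = 18 - 12*T (u(T, F) = -3*(4*T - 6) = -3*(-6 + 4*T) = 18 - 12*T)
√(3534 + u(63 + 102, -57)) = √(3534 + (18 - 12*(63 + 102))) = √(3534 + (18 - 12*165)) = √(3534 + (18 - 1980)) = √(3534 - 1962) = √1572 = 2*√393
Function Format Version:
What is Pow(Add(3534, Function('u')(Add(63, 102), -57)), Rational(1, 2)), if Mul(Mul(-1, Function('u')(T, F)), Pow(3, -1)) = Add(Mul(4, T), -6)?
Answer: Mul(2, Pow(393, Rational(1, 2))) ≈ 39.648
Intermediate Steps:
Function('u')(T, F) = Add(18, Mul(-12, T)) (Function('u')(T, F) = Mul(-3, Add(Mul(4, T), -6)) = Mul(-3, Add(-6, Mul(4, T))) = Add(18, Mul(-12, T)))
Pow(Add(3534, Function('u')(Add(63, 102), -57)), Rational(1, 2)) = Pow(Add(3534, Add(18, Mul(-12, Add(63, 102)))), Rational(1, 2)) = Pow(Add(3534, Add(18, Mul(-12, 165))), Rational(1, 2)) = Pow(Add(3534, Add(18, -1980)), Rational(1, 2)) = Pow(Add(3534, -1962), Rational(1, 2)) = Pow(1572, Rational(1, 2)) = Mul(2, Pow(393, Rational(1, 2)))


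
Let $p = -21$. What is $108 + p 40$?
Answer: $-732$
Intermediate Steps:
$108 + p 40 = 108 - 840 = -732$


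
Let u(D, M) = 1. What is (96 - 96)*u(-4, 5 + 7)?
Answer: 0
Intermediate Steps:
(96 - 96)*u(-4, 5 + 7) = (96 - 96)*1 = 0*1 = 0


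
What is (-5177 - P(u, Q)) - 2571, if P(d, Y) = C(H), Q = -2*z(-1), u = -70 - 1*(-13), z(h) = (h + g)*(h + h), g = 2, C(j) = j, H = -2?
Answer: -7746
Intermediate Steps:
z(h) = 2*h*(2 + h) (z(h) = (h + 2)*(h + h) = (2 + h)*(2*h) = 2*h*(2 + h))
u = -57 (u = -70 + 13 = -57)
Q = 4 (Q = -4*(-1)*(2 - 1) = -4*(-1) = -2*(-2) = 4)
P(d, Y) = -2
(-5177 - P(u, Q)) - 2571 = (-5177 - 1*(-2)) - 2571 = (-5177 + 2) - 2571 = -5175 - 2571 = -7746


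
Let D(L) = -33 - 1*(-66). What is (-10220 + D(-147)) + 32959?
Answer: 22772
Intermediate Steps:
D(L) = 33 (D(L) = -33 + 66 = 33)
(-10220 + D(-147)) + 32959 = (-10220 + 33) + 32959 = -10187 + 32959 = 22772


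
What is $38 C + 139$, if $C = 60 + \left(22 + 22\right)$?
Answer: $4091$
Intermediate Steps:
$C = 104$ ($C = 60 + 44 = 104$)
$38 C + 139 = 38 \cdot 104 + 139 = 3952 + 139 = 4091$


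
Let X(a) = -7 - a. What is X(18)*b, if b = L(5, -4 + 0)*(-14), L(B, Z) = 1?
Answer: 350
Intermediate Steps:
b = -14 (b = 1*(-14) = -14)
X(18)*b = (-7 - 1*18)*(-14) = (-7 - 18)*(-14) = -25*(-14) = 350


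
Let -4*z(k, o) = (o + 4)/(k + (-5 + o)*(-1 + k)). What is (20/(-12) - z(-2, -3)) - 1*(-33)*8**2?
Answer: 557131/264 ≈ 2110.3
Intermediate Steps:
z(k, o) = -(4 + o)/(4*(k + (-1 + k)*(-5 + o))) (z(k, o) = -(o + 4)/(4*(k + (-5 + o)*(-1 + k))) = -(4 + o)/(4*(k + (-1 + k)*(-5 + o))))
(20/(-12) - z(-2, -3)) - 1*(-33)*8**2 = (20/(-12) - (-1 - 1/4*(-3))/(5 - 1*(-3) - 4*(-2) - 2*(-3))) - 1*(-33)*8**2 = (20*(-1/12) - (-1 + 3/4)/(5 + 3 + 8 + 6)) + 33*64 = (-5/3 - (-1)/(22*4)) + 2112 = (-5/3 - 1*(-1/88)) + 2112 = (-5/3 + 1/88) + 2112 = -437/264 + 2112 = 557131/264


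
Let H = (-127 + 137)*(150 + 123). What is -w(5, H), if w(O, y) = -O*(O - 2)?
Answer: 15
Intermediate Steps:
H = 2730 (H = 10*273 = 2730)
w(O, y) = -O*(-2 + O)
-w(5, H) = -5*(2 - 1*5) = -5*(2 - 5) = -5*(-3) = -1*(-15) = 15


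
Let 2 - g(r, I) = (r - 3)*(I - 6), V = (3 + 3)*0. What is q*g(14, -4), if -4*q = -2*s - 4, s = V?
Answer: 112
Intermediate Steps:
V = 0 (V = 6*0 = 0)
s = 0
g(r, I) = 2 - (-6 + I)*(-3 + r) (g(r, I) = 2 - (r - 3)*(I - 6) = 2 - (-3 + r)*(-6 + I) = 2 - (-6 + I)*(-3 + r))
q = 1 (q = -(-2*0 - 4)/4 = -(0 - 4)/4 = -¼*(-4) = 1)
q*g(14, -4) = 1*(-16 + 3*(-4) + 6*14 - 1*(-4)*14) = 1*(-16 - 12 + 84 + 56) = 1*112 = 112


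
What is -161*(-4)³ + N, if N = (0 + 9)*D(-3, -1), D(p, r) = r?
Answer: 10295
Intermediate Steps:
N = -9 (N = (0 + 9)*(-1) = 9*(-1) = -9)
-161*(-4)³ + N = -161*(-4)³ - 9 = -161*(-64) - 9 = 10304 - 9 = 10295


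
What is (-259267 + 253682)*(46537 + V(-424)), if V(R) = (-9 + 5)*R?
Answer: -269381305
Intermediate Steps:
V(R) = -4*R
(-259267 + 253682)*(46537 + V(-424)) = (-259267 + 253682)*(46537 - 4*(-424)) = -5585*(46537 + 1696) = -5585*48233 = -269381305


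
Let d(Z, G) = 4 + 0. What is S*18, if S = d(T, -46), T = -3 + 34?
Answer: 72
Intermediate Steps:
T = 31
d(Z, G) = 4
S = 4
S*18 = 4*18 = 72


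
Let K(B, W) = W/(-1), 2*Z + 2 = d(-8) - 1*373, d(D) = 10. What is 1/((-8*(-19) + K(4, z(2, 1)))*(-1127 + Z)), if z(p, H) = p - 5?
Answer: -2/405945 ≈ -4.9268e-6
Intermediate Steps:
z(p, H) = -5 + p
Z = -365/2 (Z = -1 + (10 - 1*373)/2 = -1 + (10 - 373)/2 = -1 + (½)*(-363) = -1 - 363/2 = -365/2 ≈ -182.50)
K(B, W) = -W (K(B, W) = W*(-1) = -W)
1/((-8*(-19) + K(4, z(2, 1)))*(-1127 + Z)) = 1/((-8*(-19) - (-5 + 2))*(-1127 - 365/2)) = 1/((152 - 1*(-3))*(-2619/2)) = 1/((152 + 3)*(-2619/2)) = 1/(155*(-2619/2)) = 1/(-405945/2) = -2/405945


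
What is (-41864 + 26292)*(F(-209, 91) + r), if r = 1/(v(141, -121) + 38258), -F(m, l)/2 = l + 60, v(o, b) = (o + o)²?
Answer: 276949289118/58891 ≈ 4.7027e+6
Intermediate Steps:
v(o, b) = 4*o² (v(o, b) = (2*o)² = 4*o²)
F(m, l) = -120 - 2*l (F(m, l) = -2*(l + 60) = -2*(60 + l) = -120 - 2*l)
r = 1/117782 (r = 1/(4*141² + 38258) = 1/(4*19881 + 38258) = 1/(79524 + 38258) = 1/117782 ≈ 8.4903e-6)
(-41864 + 26292)*(F(-209, 91) + r) = (-41864 + 26292)*((-120 - 2*91) + 1/117782) = -15572*((-120 - 182) + 1/117782) = -15572*(-302 + 1/117782) = -15572*(-35570163/117782) = 276949289118/58891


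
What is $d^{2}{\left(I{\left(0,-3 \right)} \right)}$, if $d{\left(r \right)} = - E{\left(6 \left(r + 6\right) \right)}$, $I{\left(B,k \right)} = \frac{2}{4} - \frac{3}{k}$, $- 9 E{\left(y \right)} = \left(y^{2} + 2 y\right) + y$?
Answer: $57600$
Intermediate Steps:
$E{\left(y \right)} = - \frac{y}{3} - \frac{y^{2}}{9}$ ($E{\left(y \right)} = - \frac{\left(y^{2} + 2 y\right) + y}{9} = - \frac{y^{2} + 3 y}{9} = - \frac{y}{3} - \frac{y^{2}}{9}$)
$I{\left(B,k \right)} = \frac{1}{2} - \frac{3}{k}$ ($I{\left(B,k \right)} = 2 \cdot \frac{1}{4} - \frac{3}{k} = \frac{1}{2} - \frac{3}{k}$)
$d{\left(r \right)} = \frac{\left(36 + 6 r\right) \left(39 + 6 r\right)}{9}$ ($d{\left(r \right)} = - \frac{\left(-1\right) 6 \left(r + 6\right) \left(3 + 6 \left(r + 6\right)\right)}{9} = - \frac{\left(-1\right) 6 \left(6 + r\right) \left(3 + 6 \left(6 + r\right)\right)}{9} = - \frac{\left(-1\right) \left(36 + 6 r\right) \left(3 + \left(36 + 6 r\right)\right)}{9} = - \frac{\left(-1\right) \left(36 + 6 r\right) \left(39 + 6 r\right)}{9} = \frac{\left(36 + 6 r\right) \left(39 + 6 r\right)}{9}$)
$d^{2}{\left(I{\left(0,-3 \right)} \right)} = \left(2 \left(6 + \frac{-6 - 3}{2 \left(-3\right)}\right) \left(13 + 2 \frac{-6 - 3}{2 \left(-3\right)}\right)\right)^{2} = \left(2 \left(6 + \frac{1}{2} \left(- \frac{1}{3}\right) \left(-9\right)\right) \left(13 + 2 \cdot \frac{1}{2} \left(- \frac{1}{3}\right) \left(-9\right)\right)\right)^{2} = \left(2 \left(6 + \frac{3}{2}\right) \left(13 + 2 \cdot \frac{3}{2}\right)\right)^{2} = \left(2 \cdot \frac{15}{2} \left(13 + 3\right)\right)^{2} = \left(2 \cdot \frac{15}{2} \cdot 16\right)^{2} = 240^{2} = 57600$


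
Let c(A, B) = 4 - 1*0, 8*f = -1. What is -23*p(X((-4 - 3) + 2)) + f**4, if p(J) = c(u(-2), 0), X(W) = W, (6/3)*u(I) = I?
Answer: -376831/4096 ≈ -92.000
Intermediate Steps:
f = -1/8 (f = (1/8)*(-1) = -1/8 ≈ -0.12500)
u(I) = I/2
c(A, B) = 4 (c(A, B) = 4 + 0 = 4)
p(J) = 4
-23*p(X((-4 - 3) + 2)) + f**4 = -23*4 + (-1/8)**4 = -92 + 1/4096 = -376831/4096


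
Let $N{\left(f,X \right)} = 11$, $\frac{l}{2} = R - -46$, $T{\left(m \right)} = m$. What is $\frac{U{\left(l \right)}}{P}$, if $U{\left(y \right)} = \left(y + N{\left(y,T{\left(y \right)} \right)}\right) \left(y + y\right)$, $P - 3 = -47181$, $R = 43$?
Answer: $- \frac{3738}{2621} \approx -1.4262$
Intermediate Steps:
$P = -47178$ ($P = 3 - 47181 = -47178$)
$l = 178$ ($l = 2 \left(43 - -46\right) = 2 \left(43 + 46\right) = 2 \cdot 89 = 178$)
$U{\left(y \right)} = 2 y \left(11 + y\right)$ ($U{\left(y \right)} = \left(y + 11\right) \left(y + y\right) = \left(11 + y\right) 2 y = 2 y \left(11 + y\right)$)
$\frac{U{\left(l \right)}}{P} = \frac{2 \cdot 178 \left(11 + 178\right)}{-47178} = 2 \cdot 178 \cdot 189 \left(- \frac{1}{47178}\right) = 67284 \left(- \frac{1}{47178}\right) = - \frac{3738}{2621}$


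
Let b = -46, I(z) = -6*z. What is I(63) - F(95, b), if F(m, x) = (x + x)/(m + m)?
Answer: -35864/95 ≈ -377.52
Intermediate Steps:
F(m, x) = x/m (F(m, x) = (2*x)/((2*m)) = (2*x)*(1/(2*m)) = x/m)
I(63) - F(95, b) = -6*63 - (-46)/95 = -378 - (-46)/95 = -378 - 1*(-46/95) = -378 + 46/95 = -35864/95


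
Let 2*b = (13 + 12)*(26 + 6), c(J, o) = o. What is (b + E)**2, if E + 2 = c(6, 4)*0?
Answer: 158404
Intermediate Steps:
b = 400 (b = ((13 + 12)*(26 + 6))/2 = (25*32)/2 = (1/2)*800 = 400)
E = -2 (E = -2 + 4*0 = -2 + 0 = -2)
(b + E)**2 = (400 - 2)**2 = 398**2 = 158404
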